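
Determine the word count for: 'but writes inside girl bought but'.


Counting words by splitting on spaces:
  Word 1: 'but'
  Word 2: 'writes'
  Word 3: 'inside'
  Word 4: 'girl'
  Word 5: 'bought'
  Word 6: 'but'
Total words: 6

6


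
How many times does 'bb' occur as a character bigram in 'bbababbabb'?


Scanning 'bbababbabb' for bigram 'bb':
  Position 0: 'bb' -> MATCH
  Position 1: 'ba' -> no
  Position 2: 'ab' -> no
  Position 3: 'ba' -> no
  Position 4: 'ab' -> no
  Position 5: 'bb' -> MATCH
  Position 6: 'ba' -> no
  Position 7: 'ab' -> no
  Position 8: 'bb' -> MATCH
Total matches: 3

3


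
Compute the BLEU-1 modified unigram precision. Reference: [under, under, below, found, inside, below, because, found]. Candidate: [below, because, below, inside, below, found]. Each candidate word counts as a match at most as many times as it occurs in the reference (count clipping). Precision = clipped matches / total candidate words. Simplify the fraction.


Reference word counts: {'because': 1, 'below': 2, 'found': 2, 'inside': 1, 'under': 2}
Checking each candidate word (with clipping):
  'below' -> in reference (ref count 2, used 1/2) -> match (matches: 1)
  'because' -> in reference (ref count 1, used 1/1) -> match (matches: 2)
  'below' -> in reference (ref count 2, used 2/2) -> match (matches: 3)
  'inside' -> in reference (ref count 1, used 1/1) -> match (matches: 4)
  'below' -> ref count 2 already used up (2/2) -> clipped, no match (matches: 4)
  'found' -> in reference (ref count 2, used 1/2) -> match (matches: 5)
Clipped matches: 5, Candidate length: 6
Precision = 5/6

5/6


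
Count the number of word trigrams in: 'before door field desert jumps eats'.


Word trigrams from [6] words:
  Trigram 1: (before door field)
  Trigram 2: (door field desert)
  Trigram 3: (field desert jumps)
  Trigram 4: (desert jumps eats)
Total word trigrams: 6 - 2 = 4

4


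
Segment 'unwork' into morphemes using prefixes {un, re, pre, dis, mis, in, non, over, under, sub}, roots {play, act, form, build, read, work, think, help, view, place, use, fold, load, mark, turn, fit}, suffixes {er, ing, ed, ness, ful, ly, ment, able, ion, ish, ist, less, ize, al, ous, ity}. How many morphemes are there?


Segmenting 'unwork' against the inventory:
  'un' -> prefix (morpheme 1)
  'work' -> root (morpheme 2)
Total morphemes: 2

2


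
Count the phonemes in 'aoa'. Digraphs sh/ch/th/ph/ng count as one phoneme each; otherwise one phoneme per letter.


Parsing 'aoa' greedily, digraphs first:
  'a' -> vowel phoneme (phonemes so far: 1)
  'o' -> vowel phoneme (phonemes so far: 2)
  'a' -> vowel phoneme (phonemes so far: 3)
Total phonemes: 3

3


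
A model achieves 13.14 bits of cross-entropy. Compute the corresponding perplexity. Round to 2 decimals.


Perplexity formula: PP = 2^H
H = 13.14
PP = 2^13.14
Decompose: 2^13.14 = 2^13 * 2^0.14
2^13 = 8192, 2^0.14 ~ 1.1019051
PP ~ 8192 * 1.1019051 = 9026.8065792
Rounded to 2 decimals: 9026.81

9026.81


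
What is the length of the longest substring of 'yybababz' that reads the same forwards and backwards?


Scanning 'yybababz' for palindromic substrings.
Substring at positions 2-6: 'babab'.
Check: reverse('babab') = 'babab' -> palindrome confirmed.
Neighbouring characters ('y' / 'z') break symmetry, so it cannot extend further.
No longer palindromic substring exists; longest length = 5

5


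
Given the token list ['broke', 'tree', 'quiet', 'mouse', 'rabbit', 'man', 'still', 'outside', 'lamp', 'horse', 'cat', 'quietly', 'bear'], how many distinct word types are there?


Listing all tokens and tracking unique types:
  Token 1: 'broke' -> NEW (unique so far: 1)
  Token 2: 'tree' -> NEW (unique so far: 2)
  Token 3: 'quiet' -> NEW (unique so far: 3)
  Token 4: 'mouse' -> NEW (unique so far: 4)
  Token 5: 'rabbit' -> NEW (unique so far: 5)
  Token 6: 'man' -> NEW (unique so far: 6)
  Token 7: 'still' -> NEW (unique so far: 7)
  Token 8: 'outside' -> NEW (unique so far: 8)
  Token 9: 'lamp' -> NEW (unique so far: 9)
  Token 10: 'horse' -> NEW (unique so far: 10)
  Token 11: 'cat' -> NEW (unique so far: 11)
  Token 12: 'quietly' -> NEW (unique so far: 12)
  Token 13: 'bear' -> NEW (unique so far: 13)
Unique types: ('bear', 'broke', 'cat', 'horse', 'lamp', 'man', 'mouse', 'outside', 'quiet', 'quietly', 'rabbit', 'still', 'tree')
Vocabulary size: 13

13


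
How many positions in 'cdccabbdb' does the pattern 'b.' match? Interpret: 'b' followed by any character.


Pattern: b. means 'b' followed by any character.
Scanning 'cdccabbdb' position-by-position:
  Pos 0: window 'cd' -> no
  Pos 1: window 'dc' -> no
  Pos 2: window 'cc' -> no
  Pos 3: window 'ca' -> no
  Pos 4: window 'ab' -> no
  Pos 5: window 'bb' -> MATCH
  Pos 6: window 'bd' -> MATCH
  Pos 7: window 'db' -> no
  Pos 8: window 'b' -> no
Total matches: 2

2


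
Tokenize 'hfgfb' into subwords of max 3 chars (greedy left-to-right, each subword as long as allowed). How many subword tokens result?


'hfgfb' has 5 characters.
Chunking with max size 3:
  Chunk 1: 'hfg' (positions 0-2)
  Chunk 2: 'fb' (positions 3-4)
Total chunks: ceil(5 / 3) = 2

2


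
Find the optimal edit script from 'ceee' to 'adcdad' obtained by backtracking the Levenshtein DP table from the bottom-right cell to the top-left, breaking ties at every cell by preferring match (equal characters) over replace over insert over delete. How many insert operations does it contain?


Edit distance = 5. Backtracking from cell (4, 6) with preference match > replace > insert > delete,
then listing the resulting alignment 'ceee' -> 'adcdad' left to right:
  Step 1: insert 'a' [insertion #1]
  Step 2: insert 'd' [insertion #2]
  Step 3: keep 'c'
  Step 4: replace e->d
  Step 5: replace e->a
  Step 6: replace e->d
Total insertions: 2

2


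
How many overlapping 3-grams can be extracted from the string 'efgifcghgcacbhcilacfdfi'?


String 'efgifcghgcacbhcilacfdfi' has length L = 23.
Number of overlapping n-grams = L - n + 1
Substituting: 23 - 3 + 1 = 21

21


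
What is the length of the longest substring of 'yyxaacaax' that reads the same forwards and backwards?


Scanning 'yyxaacaax' for palindromic substrings.
Substring at positions 2-8: 'xaacaax'.
Check: reverse('xaacaax') = 'xaacaax' -> palindrome confirmed.
Neighbouring characters ('y' / '-') break symmetry, so it cannot extend further.
No longer palindromic substring exists; longest length = 7

7


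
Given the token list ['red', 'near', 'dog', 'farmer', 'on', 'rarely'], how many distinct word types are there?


Listing all tokens and tracking unique types:
  Token 1: 'red' -> NEW (unique so far: 1)
  Token 2: 'near' -> NEW (unique so far: 2)
  Token 3: 'dog' -> NEW (unique so far: 3)
  Token 4: 'farmer' -> NEW (unique so far: 4)
  Token 5: 'on' -> NEW (unique so far: 5)
  Token 6: 'rarely' -> NEW (unique so far: 6)
Unique types: ('dog', 'farmer', 'near', 'on', 'rarely', 'red')
Vocabulary size: 6

6


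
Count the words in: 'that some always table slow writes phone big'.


Counting words by splitting on spaces:
  Word 1: 'that'
  Word 2: 'some'
  Word 3: 'always'
  Word 4: 'table'
  Word 5: 'slow'
  Word 6: 'writes'
  Word 7: 'phone'
  Word 8: 'big'
Total words: 8

8


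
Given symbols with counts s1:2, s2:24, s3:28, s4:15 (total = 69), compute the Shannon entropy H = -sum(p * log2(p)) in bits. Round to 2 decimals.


Computing entropy H = -sum(p_i * log2(p_i)):
  s1: p = 2/69 = 0.0290, -p*log2(p) = 0.1481
  s2: p = 24/69 = 0.3478, -p*log2(p) = 0.5299
  s3: p = 28/69 = 0.4058, -p*log2(p) = 0.5280
  s4: p = 15/69 = 0.2174, -p*log2(p) = 0.4786
H = sum of terms = 1.6846
Rounded to 2 decimals: 1.68

1.68


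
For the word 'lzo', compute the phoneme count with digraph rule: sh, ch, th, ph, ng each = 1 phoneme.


Parsing 'lzo' greedily, digraphs first:
  'l' -> consonant phoneme (phonemes so far: 1)
  'z' -> consonant phoneme (phonemes so far: 2)
  'o' -> vowel phoneme (phonemes so far: 3)
Total phonemes: 3

3


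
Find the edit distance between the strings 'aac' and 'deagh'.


Building DP table for s1='aac' (len 3) and s2='deagh' (len 5):
       d  e  a  g  h
    0  1  2  3  4  5
  a 1  1  2  2  3  4
  a 2  2  2  2  3  4
  c 3  3  3  3  3  4
Edit distance = dp[3][5] = 4

4


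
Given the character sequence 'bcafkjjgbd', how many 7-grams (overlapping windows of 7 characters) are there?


String 'bcafkjjgbd' has length L = 10.
Number of overlapping n-grams = L - n + 1
Substituting: 10 - 7 + 1 = 4

4


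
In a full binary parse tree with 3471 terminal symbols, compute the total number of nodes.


Leaf nodes (terminals): 3471
Internal nodes = n - 1 = 3471 - 1 = 3470
Total = leaves + internal = 3471 + 3470 = 6941

6941


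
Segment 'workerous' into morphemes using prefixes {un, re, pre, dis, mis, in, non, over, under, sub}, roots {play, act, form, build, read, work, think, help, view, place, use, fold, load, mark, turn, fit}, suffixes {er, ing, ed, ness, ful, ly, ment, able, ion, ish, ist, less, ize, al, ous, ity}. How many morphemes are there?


Segmenting 'workerous' against the inventory:
  'work' -> root (morpheme 1)
  'er' -> suffix (morpheme 2)
  'ous' -> suffix (morpheme 3)
Total morphemes: 3

3


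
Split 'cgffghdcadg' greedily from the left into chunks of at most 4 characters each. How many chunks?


'cgffghdcadg' has 11 characters.
Chunking with max size 4:
  Chunk 1: 'cgff' (positions 0-3)
  Chunk 2: 'ghdc' (positions 4-7)
  Chunk 3: 'adg' (positions 8-10)
Total chunks: ceil(11 / 4) = 3

3


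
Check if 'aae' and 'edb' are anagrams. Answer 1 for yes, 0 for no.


Sort characters of 'aae': 'aae'
Sort characters of 'edb': 'bde'
Sorted forms differ -> they are NOT anagrams
Result: 0

0


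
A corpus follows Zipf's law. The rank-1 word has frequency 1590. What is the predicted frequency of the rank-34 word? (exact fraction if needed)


Zipf's law: freq(rank) = f1 / rank
f1 = 1590, rank = 34
freq = 1590 / 34
GCD(1590, 34) = 2
Simplified: 795/17

795/17


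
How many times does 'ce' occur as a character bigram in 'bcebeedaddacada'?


Scanning 'bcebeedaddacada' for bigram 'ce':
  Position 0: 'bc' -> no
  Position 1: 'ce' -> MATCH
  Position 2: 'eb' -> no
  Position 3: 'be' -> no
  Position 4: 'ee' -> no
  Position 5: 'ed' -> no
  Position 6: 'da' -> no
  Position 7: 'ad' -> no
  Position 8: 'dd' -> no
  Position 9: 'da' -> no
  Position 10: 'ac' -> no
  Position 11: 'ca' -> no
  Position 12: 'ad' -> no
  Position 13: 'da' -> no
Total matches: 1

1


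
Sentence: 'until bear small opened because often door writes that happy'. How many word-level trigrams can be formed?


Word trigrams from [10] words:
  Trigram 1: (until bear small)
  Trigram 2: (bear small opened)
  Trigram 3: (small opened because)
  Trigram 4: (opened because often)
  Trigram 5: (because often door)
  Trigram 6: (often door writes)
  Trigram 7: (door writes that)
  Trigram 8: (writes that happy)
Total word trigrams: 10 - 2 = 8

8


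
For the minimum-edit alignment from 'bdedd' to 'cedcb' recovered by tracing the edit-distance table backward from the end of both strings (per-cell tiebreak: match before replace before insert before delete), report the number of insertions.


Edit distance = 4. Backtracking from cell (5, 5) with preference match > replace > insert > delete,
then listing the resulting alignment 'bdedd' -> 'cedcb' left to right:
  Step 1: delete 'b'
  Step 2: replace d->c
  Step 3: keep 'e'
  Step 4: keep 'd'
  Step 5: insert 'c' [insertion #1]
  Step 6: replace d->b
Total insertions: 1

1


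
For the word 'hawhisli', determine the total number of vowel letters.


Scanning each character of 'hawhisli':
  Position 1: 'h' -> consonant (running count: 0)
  Position 2: 'a' -> vowel (running count: 1)
  Position 3: 'w' -> consonant (running count: 1)
  Position 4: 'h' -> consonant (running count: 1)
  Position 5: 'i' -> vowel (running count: 2)
  Position 6: 's' -> consonant (running count: 2)
  Position 7: 'l' -> consonant (running count: 2)
  Position 8: 'i' -> vowel (running count: 3)
Total vowels: 3

3


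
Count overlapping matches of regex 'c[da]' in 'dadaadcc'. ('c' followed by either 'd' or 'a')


Pattern: c[da] means 'c' followed by either 'd' or 'a'.
Scanning 'dadaadcc' position-by-position:
  Pos 0: window 'da' -> no
  Pos 1: window 'ad' -> no
  Pos 2: window 'da' -> no
  Pos 3: window 'aa' -> no
  Pos 4: window 'ad' -> no
  Pos 5: window 'dc' -> no
  Pos 6: window 'cc' -> no
  Pos 7: window 'c' -> no
Total matches: 0

0


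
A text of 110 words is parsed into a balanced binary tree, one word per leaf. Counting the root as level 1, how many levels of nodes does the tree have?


In a balanced binary tree with n leaves the deepest leaf is ceil(log2(n)) edges below the root,
so counting node levels inclusive of root and leaves gives ceil(log2(n)) + 1 levels.
log2(110) = 6.7814
ceil(6.7814) = 7
levels = 7 + 1 = 8

8


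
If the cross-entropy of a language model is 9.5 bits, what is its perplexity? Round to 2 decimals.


Perplexity formula: PP = 2^H
H = 9.5
PP = 2^9.5
Decompose: 2^9.5 = 2^9 * 2^0.5 = 2^9 * sqrt(2)
2^9 = 512, sqrt(2) ~ 1.4142136
PP ~ 512 * 1.4142136 = 724.0773632
Rounded to 2 decimals: 724.08

724.08


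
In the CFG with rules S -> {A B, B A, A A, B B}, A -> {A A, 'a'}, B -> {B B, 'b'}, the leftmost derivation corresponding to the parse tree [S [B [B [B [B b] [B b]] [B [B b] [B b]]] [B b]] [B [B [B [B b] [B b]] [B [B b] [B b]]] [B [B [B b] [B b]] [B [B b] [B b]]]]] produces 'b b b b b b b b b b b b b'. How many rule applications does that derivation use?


Every bracketed nonterminal node [X ...] in the tree is produced by exactly one rule application.
Reading the tree off as a leftmost derivation:
  Step 1: S  =>  B B   (applied S -> B B)
  Step 2: B B  =>  B B B   (applied B -> B B)
  Step 3: B B B  =>  B B B B   (applied B -> B B)
  Step 4: B B B B  =>  B B B B B   (applied B -> B B)
  Step 5: B B B B B  =>  b B B B B   (applied B -> b)
  Step 6: b B B B B  =>  b b B B B   (applied B -> b)
  Step 7: b b B B B  =>  b b B B B B   (applied B -> B B)
  Step 8: b b B B B B  =>  b b b B B B   (applied B -> b)
  Step 9: b b b B B B  =>  b b b b B B   (applied B -> b)
  Step 10: b b b b B B  =>  b b b b b B   (applied B -> b)
  Step 11: b b b b b B  =>  b b b b b B B   (applied B -> B B)
  Step 12: b b b b b B B  =>  b b b b b B B B   (applied B -> B B)
  Step 13: b b b b b B B B  =>  b b b b b B B B B   (applied B -> B B)
  Step 14: b b b b b B B B B  =>  b b b b b b B B B   (applied B -> b)
  Step 15: b b b b b b B B B  =>  b b b b b b b B B   (applied B -> b)
  Step 16: b b b b b b b B B  =>  b b b b b b b B B B   (applied B -> B B)
  Step 17: b b b b b b b B B B  =>  b b b b b b b b B B   (applied B -> b)
  Step 18: b b b b b b b b B B  =>  b b b b b b b b b B   (applied B -> b)
  Step 19: b b b b b b b b b B  =>  b b b b b b b b b B B   (applied B -> B B)
  Step 20: b b b b b b b b b B B  =>  b b b b b b b b b B B B   (applied B -> B B)
  Step 21: b b b b b b b b b B B B  =>  b b b b b b b b b b B B   (applied B -> b)
  Step 22: b b b b b b b b b b B B  =>  b b b b b b b b b b b B   (applied B -> b)
  Step 23: b b b b b b b b b b b B  =>  b b b b b b b b b b b B B   (applied B -> B B)
  Step 24: b b b b b b b b b b b B B  =>  b b b b b b b b b b b b B   (applied B -> b)
  Step 25: b b b b b b b b b b b b B  =>  b b b b b b b b b b b b b   (applied B -> b)
Final yield: b b b b b b b b b b b b b
Total rewrite steps: 25

25


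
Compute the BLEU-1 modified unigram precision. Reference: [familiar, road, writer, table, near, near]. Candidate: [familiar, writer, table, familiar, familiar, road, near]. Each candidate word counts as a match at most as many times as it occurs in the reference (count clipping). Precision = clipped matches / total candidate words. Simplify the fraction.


Reference word counts: {'familiar': 1, 'near': 2, 'road': 1, 'table': 1, 'writer': 1}
Checking each candidate word (with clipping):
  'familiar' -> in reference (ref count 1, used 1/1) -> match (matches: 1)
  'writer' -> in reference (ref count 1, used 1/1) -> match (matches: 2)
  'table' -> in reference (ref count 1, used 1/1) -> match (matches: 3)
  'familiar' -> ref count 1 already used up (1/1) -> clipped, no match (matches: 3)
  'familiar' -> ref count 1 already used up (1/1) -> clipped, no match (matches: 3)
  'road' -> in reference (ref count 1, used 1/1) -> match (matches: 4)
  'near' -> in reference (ref count 2, used 1/2) -> match (matches: 5)
Clipped matches: 5, Candidate length: 7
Precision = 5/7

5/7


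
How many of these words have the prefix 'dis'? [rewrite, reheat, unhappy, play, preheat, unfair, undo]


Checking each word for prefix 'dis':
  'rewrite' -> no (count: 0)
  'reheat' -> no (count: 0)
  'unhappy' -> no (count: 0)
  'play' -> no (count: 0)
  'preheat' -> no (count: 0)
  'unfair' -> no (count: 0)
  'undo' -> no (count: 0)
Total with prefix 'dis': 0

0


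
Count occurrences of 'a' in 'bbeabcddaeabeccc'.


Scanning 'bbeabcddaeabeccc' for 'a':
  Position 3: 'a' -> MATCH (count: 1)
  Position 8: 'a' -> MATCH (count: 2)
  Position 10: 'a' -> MATCH (count: 3)
Total occurrences of 'a': 3

3


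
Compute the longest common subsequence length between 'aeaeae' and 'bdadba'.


DP table for LCS of 'aeaeae' and 'bdadba':
       b  d  a  d  b  a
    0  0  0  0  0  0  0
  a 0  0  0  1  1  1  1
  e 0  0  0  1  1  1  1
  a 0  0  0  1  1  1  2
  e 0  0  0  1  1  1  2
  a 0  0  0  1  1  1  2
  e 0  0  0  1  1  1  2
LCS: 'aa'
LCS length = 2

2


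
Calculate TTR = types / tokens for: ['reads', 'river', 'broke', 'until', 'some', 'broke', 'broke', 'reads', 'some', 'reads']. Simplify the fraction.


Tokens: 10
Unique types: ('broke', 'reads', 'river', 'some', 'until') = 5
TTR = 5/10
Simplify: divide both by 5 -> 1/2
TTR = 1/2

1/2


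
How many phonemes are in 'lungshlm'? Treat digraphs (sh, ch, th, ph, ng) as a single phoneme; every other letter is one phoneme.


Parsing 'lungshlm' greedily, digraphs first:
  'l' -> consonant phoneme (phonemes so far: 1)
  'u' -> vowel phoneme (phonemes so far: 2)
  'ng' -> digraph (1 consonant phoneme) (phonemes so far: 3)
  'sh' -> digraph (1 consonant phoneme) (phonemes so far: 4)
  'l' -> consonant phoneme (phonemes so far: 5)
  'm' -> consonant phoneme (phonemes so far: 6)
Total phonemes: 6

6


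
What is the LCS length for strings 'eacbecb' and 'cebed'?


DP table for LCS of 'eacbecb' and 'cebed':
       c  e  b  e  d
    0  0  0  0  0  0
  e 0  0  1  1  1  1
  a 0  0  1  1  1  1
  c 0  1  1  1  1  1
  b 0  1  1  2  2  2
  e 0  1  2  2  3  3
  c 0  1  2  2  3  3
  b 0  1  2  3  3  3
LCS: 'ebe'
LCS length = 3

3


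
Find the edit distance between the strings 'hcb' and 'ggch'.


Building DP table for s1='hcb' (len 3) and s2='ggch' (len 4):
       g  g  c  h
    0  1  2  3  4
  h 1  1  2  3  3
  c 2  2  2  2  3
  b 3  3  3  3  3
Edit distance = dp[3][4] = 3

3


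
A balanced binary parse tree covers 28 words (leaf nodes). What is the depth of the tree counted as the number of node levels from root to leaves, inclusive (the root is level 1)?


In a balanced binary tree with n leaves the deepest leaf is ceil(log2(n)) edges below the root,
so counting node levels inclusive of root and leaves gives ceil(log2(n)) + 1 levels.
log2(28) = 4.8074
ceil(4.8074) = 5
levels = 5 + 1 = 6

6


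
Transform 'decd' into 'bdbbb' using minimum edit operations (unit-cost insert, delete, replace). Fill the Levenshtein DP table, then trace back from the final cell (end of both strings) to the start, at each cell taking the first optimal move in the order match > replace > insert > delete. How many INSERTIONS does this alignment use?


Edit distance = 4. Backtracking from cell (4, 5) with preference match > replace > insert > delete,
then listing the resulting alignment 'decd' -> 'bdbbb' left to right:
  Step 1: insert 'b' [insertion #1]
  Step 2: keep 'd'
  Step 3: replace e->b
  Step 4: replace c->b
  Step 5: replace d->b
Total insertions: 1

1


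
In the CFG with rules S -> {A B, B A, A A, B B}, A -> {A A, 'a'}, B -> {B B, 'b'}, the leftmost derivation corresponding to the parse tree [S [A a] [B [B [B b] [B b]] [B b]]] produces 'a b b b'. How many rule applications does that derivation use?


Every bracketed nonterminal node [X ...] in the tree is produced by exactly one rule application.
Reading the tree off as a leftmost derivation:
  Step 1: S  =>  A B   (applied S -> A B)
  Step 2: A B  =>  a B   (applied A -> a)
  Step 3: a B  =>  a B B   (applied B -> B B)
  Step 4: a B B  =>  a B B B   (applied B -> B B)
  Step 5: a B B B  =>  a b B B   (applied B -> b)
  Step 6: a b B B  =>  a b b B   (applied B -> b)
  Step 7: a b b B  =>  a b b b   (applied B -> b)
Final yield: a b b b
Total rewrite steps: 7

7


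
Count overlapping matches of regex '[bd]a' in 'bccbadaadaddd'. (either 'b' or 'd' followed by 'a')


Pattern: [bd]a means either 'b' or 'd' followed by 'a'.
Scanning 'bccbadaadaddd' position-by-position:
  Pos 0: window 'bc' -> no
  Pos 1: window 'cc' -> no
  Pos 2: window 'cb' -> no
  Pos 3: window 'ba' -> MATCH
  Pos 4: window 'ad' -> no
  Pos 5: window 'da' -> MATCH
  Pos 6: window 'aa' -> no
  Pos 7: window 'ad' -> no
  Pos 8: window 'da' -> MATCH
  Pos 9: window 'ad' -> no
  Pos 10: window 'dd' -> no
  Pos 11: window 'dd' -> no
  Pos 12: window 'd' -> no
Total matches: 3

3


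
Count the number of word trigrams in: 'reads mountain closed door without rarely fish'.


Word trigrams from [7] words:
  Trigram 1: (reads mountain closed)
  Trigram 2: (mountain closed door)
  Trigram 3: (closed door without)
  Trigram 4: (door without rarely)
  Trigram 5: (without rarely fish)
Total word trigrams: 7 - 2 = 5

5


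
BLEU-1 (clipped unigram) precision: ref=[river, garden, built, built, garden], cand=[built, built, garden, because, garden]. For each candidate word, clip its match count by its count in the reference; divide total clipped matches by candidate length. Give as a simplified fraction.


Reference word counts: {'built': 2, 'garden': 2, 'river': 1}
Checking each candidate word (with clipping):
  'built' -> in reference (ref count 2, used 1/2) -> match (matches: 1)
  'built' -> in reference (ref count 2, used 2/2) -> match (matches: 2)
  'garden' -> in reference (ref count 2, used 1/2) -> match (matches: 3)
  'because' -> not in reference -> no match (matches: 3)
  'garden' -> in reference (ref count 2, used 2/2) -> match (matches: 4)
Clipped matches: 4, Candidate length: 5
Precision = 4/5

4/5


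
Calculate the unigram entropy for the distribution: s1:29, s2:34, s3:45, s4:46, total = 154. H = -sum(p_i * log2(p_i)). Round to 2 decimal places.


Computing entropy H = -sum(p_i * log2(p_i)):
  s1: p = 29/154 = 0.1883, -p*log2(p) = 0.4536
  s2: p = 34/154 = 0.2208, -p*log2(p) = 0.4811
  s3: p = 45/154 = 0.2922, -p*log2(p) = 0.5186
  s4: p = 46/154 = 0.2987, -p*log2(p) = 0.5207
H = sum of terms = 1.9740
Rounded to 2 decimals: 1.97

1.97


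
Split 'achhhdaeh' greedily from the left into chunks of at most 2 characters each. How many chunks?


'achhhdaeh' has 9 characters.
Chunking with max size 2:
  Chunk 1: 'ac' (positions 0-1)
  Chunk 2: 'hh' (positions 2-3)
  Chunk 3: 'hd' (positions 4-5)
  Chunk 4: 'ae' (positions 6-7)
  Chunk 5: 'h' (positions 8-8)
Total chunks: ceil(9 / 2) = 5

5


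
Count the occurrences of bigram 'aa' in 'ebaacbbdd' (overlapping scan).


Scanning 'ebaacbbdd' for bigram 'aa':
  Position 0: 'eb' -> no
  Position 1: 'ba' -> no
  Position 2: 'aa' -> MATCH
  Position 3: 'ac' -> no
  Position 4: 'cb' -> no
  Position 5: 'bb' -> no
  Position 6: 'bd' -> no
  Position 7: 'dd' -> no
Total matches: 1

1


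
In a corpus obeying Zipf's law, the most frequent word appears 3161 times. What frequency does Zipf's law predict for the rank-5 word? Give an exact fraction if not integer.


Zipf's law: freq(rank) = f1 / rank
f1 = 3161, rank = 5
freq = 3161 / 5
GCD(3161, 5) = 1
Simplified: 3161/5

3161/5


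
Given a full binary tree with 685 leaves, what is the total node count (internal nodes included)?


Leaf nodes (terminals): 685
Internal nodes = n - 1 = 685 - 1 = 684
Total = leaves + internal = 685 + 684 = 1369

1369


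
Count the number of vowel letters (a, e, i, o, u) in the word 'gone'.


Scanning each character of 'gone':
  Position 1: 'g' -> consonant (running count: 0)
  Position 2: 'o' -> vowel (running count: 1)
  Position 3: 'n' -> consonant (running count: 1)
  Position 4: 'e' -> vowel (running count: 2)
Total vowels: 2

2


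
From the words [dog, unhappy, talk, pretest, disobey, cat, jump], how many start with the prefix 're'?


Checking each word for prefix 're':
  'dog' -> no (count: 0)
  'unhappy' -> no (count: 0)
  'talk' -> no (count: 0)
  'pretest' -> no (count: 0)
  'disobey' -> no (count: 0)
  'cat' -> no (count: 0)
  'jump' -> no (count: 0)
Total with prefix 're': 0

0


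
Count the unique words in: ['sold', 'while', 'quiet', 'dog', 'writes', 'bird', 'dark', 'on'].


Listing all tokens and tracking unique types:
  Token 1: 'sold' -> NEW (unique so far: 1)
  Token 2: 'while' -> NEW (unique so far: 2)
  Token 3: 'quiet' -> NEW (unique so far: 3)
  Token 4: 'dog' -> NEW (unique so far: 4)
  Token 5: 'writes' -> NEW (unique so far: 5)
  Token 6: 'bird' -> NEW (unique so far: 6)
  Token 7: 'dark' -> NEW (unique so far: 7)
  Token 8: 'on' -> NEW (unique so far: 8)
Unique types: ('bird', 'dark', 'dog', 'on', 'quiet', 'sold', 'while', 'writes')
Vocabulary size: 8

8


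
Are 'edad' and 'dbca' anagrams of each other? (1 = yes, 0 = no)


Sort characters of 'edad': 'adde'
Sort characters of 'dbca': 'abcd'
Sorted forms differ -> they are NOT anagrams
Result: 0

0


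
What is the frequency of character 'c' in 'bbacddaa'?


Scanning 'bbacddaa' for 'c':
  Position 3: 'c' -> MATCH (count: 1)
Total occurrences of 'c': 1

1


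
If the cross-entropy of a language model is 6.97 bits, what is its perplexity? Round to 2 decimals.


Perplexity formula: PP = 2^H
H = 6.97
PP = 2^6.97
Decompose: 2^6.97 = 2^6 * 2^0.97
2^6 = 64, 2^0.97 ~ 1.9588406
PP ~ 64 * 1.9588406 = 125.3657984
Rounded to 2 decimals: 125.37

125.37


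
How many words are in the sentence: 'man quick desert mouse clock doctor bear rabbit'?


Counting words by splitting on spaces:
  Word 1: 'man'
  Word 2: 'quick'
  Word 3: 'desert'
  Word 4: 'mouse'
  Word 5: 'clock'
  Word 6: 'doctor'
  Word 7: 'bear'
  Word 8: 'rabbit'
Total words: 8

8


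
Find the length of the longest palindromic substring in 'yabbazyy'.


Scanning 'yabbazyy' for palindromic substrings.
Substring at positions 1-4: 'abba'.
Check: reverse('abba') = 'abba' -> palindrome confirmed.
Neighbouring characters ('y' / 'z') break symmetry, so it cannot extend further.
No longer palindromic substring exists; longest length = 4

4


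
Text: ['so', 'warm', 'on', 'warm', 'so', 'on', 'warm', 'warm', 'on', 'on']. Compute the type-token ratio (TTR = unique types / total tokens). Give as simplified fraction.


Tokens: 10
Unique types: ('on', 'so', 'warm') = 3
TTR = 3/10
Already in lowest terms.

3/10


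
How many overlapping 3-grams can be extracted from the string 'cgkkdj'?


String 'cgkkdj' has length L = 6.
Number of overlapping n-grams = L - n + 1
Substituting: 6 - 3 + 1 = 4

4


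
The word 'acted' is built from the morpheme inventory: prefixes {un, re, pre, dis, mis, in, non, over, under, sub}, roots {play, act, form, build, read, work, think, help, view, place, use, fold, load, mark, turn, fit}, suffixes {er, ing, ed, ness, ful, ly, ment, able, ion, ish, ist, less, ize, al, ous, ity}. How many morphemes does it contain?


Segmenting 'acted' against the inventory:
  'act' -> root (morpheme 1)
  'ed' -> suffix (morpheme 2)
Total morphemes: 2

2


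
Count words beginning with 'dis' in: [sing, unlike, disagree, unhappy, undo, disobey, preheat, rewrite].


Checking each word for prefix 'dis':
  'sing' -> no (count: 0)
  'unlike' -> no (count: 0)
  'disagree' -> YES, starts with 'dis' (count: 1)
  'unhappy' -> no (count: 1)
  'undo' -> no (count: 1)
  'disobey' -> YES, starts with 'dis' (count: 2)
  'preheat' -> no (count: 2)
  'rewrite' -> no (count: 2)
Total with prefix 'dis': 2

2


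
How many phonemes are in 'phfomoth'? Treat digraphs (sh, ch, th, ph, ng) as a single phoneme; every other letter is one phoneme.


Parsing 'phfomoth' greedily, digraphs first:
  'ph' -> digraph (1 consonant phoneme) (phonemes so far: 1)
  'f' -> consonant phoneme (phonemes so far: 2)
  'o' -> vowel phoneme (phonemes so far: 3)
  'm' -> consonant phoneme (phonemes so far: 4)
  'o' -> vowel phoneme (phonemes so far: 5)
  'th' -> digraph (1 consonant phoneme) (phonemes so far: 6)
Total phonemes: 6

6


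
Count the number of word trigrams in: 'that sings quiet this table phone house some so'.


Word trigrams from [9] words:
  Trigram 1: (that sings quiet)
  Trigram 2: (sings quiet this)
  Trigram 3: (quiet this table)
  Trigram 4: (this table phone)
  Trigram 5: (table phone house)
  Trigram 6: (phone house some)
  Trigram 7: (house some so)
Total word trigrams: 9 - 2 = 7

7


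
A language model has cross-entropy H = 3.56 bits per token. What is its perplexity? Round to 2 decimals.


Perplexity formula: PP = 2^H
H = 3.56
PP = 2^3.56
Decompose: 2^3.56 = 2^3 * 2^0.56
2^3 = 8, 2^0.56 ~ 1.4742692
PP ~ 8 * 1.4742692 = 11.7941536
Rounded to 2 decimals: 11.79

11.79


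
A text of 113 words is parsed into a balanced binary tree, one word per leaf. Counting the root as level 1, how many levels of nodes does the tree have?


In a balanced binary tree with n leaves the deepest leaf is ceil(log2(n)) edges below the root,
so counting node levels inclusive of root and leaves gives ceil(log2(n)) + 1 levels.
log2(113) = 6.8202
ceil(6.8202) = 7
levels = 7 + 1 = 8

8


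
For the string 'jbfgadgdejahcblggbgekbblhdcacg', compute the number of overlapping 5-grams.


String 'jbfgadgdejahcblggbgekbblhdcacg' has length L = 30.
Number of overlapping n-grams = L - n + 1
Substituting: 30 - 5 + 1 = 26

26


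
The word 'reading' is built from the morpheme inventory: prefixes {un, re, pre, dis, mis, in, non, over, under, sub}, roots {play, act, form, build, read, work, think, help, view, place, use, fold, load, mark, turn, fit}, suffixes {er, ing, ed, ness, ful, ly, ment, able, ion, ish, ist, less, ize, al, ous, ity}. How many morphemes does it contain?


Segmenting 'reading' against the inventory:
  'read' -> root (morpheme 1)
  'ing' -> suffix (morpheme 2)
Total morphemes: 2

2


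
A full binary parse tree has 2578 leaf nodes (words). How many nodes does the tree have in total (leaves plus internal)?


Leaf nodes (terminals): 2578
Internal nodes = n - 1 = 2578 - 1 = 2577
Total = leaves + internal = 2578 + 2577 = 5155

5155


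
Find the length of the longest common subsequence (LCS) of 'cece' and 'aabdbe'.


DP table for LCS of 'cece' and 'aabdbe':
       a  a  b  d  b  e
    0  0  0  0  0  0  0
  c 0  0  0  0  0  0  0
  e 0  0  0  0  0  0  1
  c 0  0  0  0  0  0  1
  e 0  0  0  0  0  0  1
LCS: 'e'
LCS length = 1

1


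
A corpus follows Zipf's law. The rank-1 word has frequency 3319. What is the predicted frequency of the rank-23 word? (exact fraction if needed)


Zipf's law: freq(rank) = f1 / rank
f1 = 3319, rank = 23
freq = 3319 / 23
GCD(3319, 23) = 1
Simplified: 3319/23

3319/23


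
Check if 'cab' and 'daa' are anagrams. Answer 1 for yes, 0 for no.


Sort characters of 'cab': 'abc'
Sort characters of 'daa': 'aad'
Sorted forms differ -> they are NOT anagrams
Result: 0

0


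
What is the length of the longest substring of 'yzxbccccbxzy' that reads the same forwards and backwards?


Scanning 'yzxbccccbxzy' for palindromic substrings.
Substring at positions 0-11: 'yzxbccccbxzy'.
Check: reverse('yzxbccccbxzy') = 'yzxbccccbxzy' -> palindrome confirmed.
No longer palindromic substring exists; longest length = 12

12


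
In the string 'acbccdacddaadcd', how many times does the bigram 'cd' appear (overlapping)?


Scanning 'acbccdacddaadcd' for bigram 'cd':
  Position 0: 'ac' -> no
  Position 1: 'cb' -> no
  Position 2: 'bc' -> no
  Position 3: 'cc' -> no
  Position 4: 'cd' -> MATCH
  Position 5: 'da' -> no
  Position 6: 'ac' -> no
  Position 7: 'cd' -> MATCH
  Position 8: 'dd' -> no
  Position 9: 'da' -> no
  Position 10: 'aa' -> no
  Position 11: 'ad' -> no
  Position 12: 'dc' -> no
  Position 13: 'cd' -> MATCH
Total matches: 3

3


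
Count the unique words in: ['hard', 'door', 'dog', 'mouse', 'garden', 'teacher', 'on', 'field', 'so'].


Listing all tokens and tracking unique types:
  Token 1: 'hard' -> NEW (unique so far: 1)
  Token 2: 'door' -> NEW (unique so far: 2)
  Token 3: 'dog' -> NEW (unique so far: 3)
  Token 4: 'mouse' -> NEW (unique so far: 4)
  Token 5: 'garden' -> NEW (unique so far: 5)
  Token 6: 'teacher' -> NEW (unique so far: 6)
  Token 7: 'on' -> NEW (unique so far: 7)
  Token 8: 'field' -> NEW (unique so far: 8)
  Token 9: 'so' -> NEW (unique so far: 9)
Unique types: ('dog', 'door', 'field', 'garden', 'hard', 'mouse', 'on', 'so', 'teacher')
Vocabulary size: 9

9


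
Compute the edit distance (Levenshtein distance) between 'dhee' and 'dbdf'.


Building DP table for s1='dhee' (len 4) and s2='dbdf' (len 4):
       d  b  d  f
    0  1  2  3  4
  d 1  0  1  2  3
  h 2  1  1  2  3
  e 3  2  2  2  3
  e 4  3  3  3  3
Edit distance = dp[4][4] = 3

3


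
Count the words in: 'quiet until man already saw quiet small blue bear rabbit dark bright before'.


Counting words by splitting on spaces:
  Word 1: 'quiet'
  Word 2: 'until'
  Word 3: 'man'
  Word 4: 'already'
  Word 5: 'saw'
  Word 6: 'quiet'
  Word 7: 'small'
  Word 8: 'blue'
  Word 9: 'bear'
  Word 10: 'rabbit'
  Word 11: 'dark'
  Word 12: 'bright'
  Word 13: 'before'
Total words: 13

13


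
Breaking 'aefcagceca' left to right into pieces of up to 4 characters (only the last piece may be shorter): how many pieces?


'aefcagceca' has 10 characters.
Chunking with max size 4:
  Chunk 1: 'aefc' (positions 0-3)
  Chunk 2: 'agce' (positions 4-7)
  Chunk 3: 'ca' (positions 8-9)
Total chunks: ceil(10 / 4) = 3

3


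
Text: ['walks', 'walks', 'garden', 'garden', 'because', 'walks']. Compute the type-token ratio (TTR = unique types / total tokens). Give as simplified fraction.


Tokens: 6
Unique types: ('because', 'garden', 'walks') = 3
TTR = 3/6
Simplify: divide both by 3 -> 1/2
TTR = 1/2

1/2


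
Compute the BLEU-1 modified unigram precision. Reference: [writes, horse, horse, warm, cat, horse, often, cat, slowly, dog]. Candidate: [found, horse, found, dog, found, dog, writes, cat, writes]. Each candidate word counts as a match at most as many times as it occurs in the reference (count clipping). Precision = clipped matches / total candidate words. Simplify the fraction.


Reference word counts: {'cat': 2, 'dog': 1, 'horse': 3, 'often': 1, 'slowly': 1, 'warm': 1, 'writes': 1}
Checking each candidate word (with clipping):
  'found' -> not in reference -> no match (matches: 0)
  'horse' -> in reference (ref count 3, used 1/3) -> match (matches: 1)
  'found' -> not in reference -> no match (matches: 1)
  'dog' -> in reference (ref count 1, used 1/1) -> match (matches: 2)
  'found' -> not in reference -> no match (matches: 2)
  'dog' -> ref count 1 already used up (1/1) -> clipped, no match (matches: 2)
  'writes' -> in reference (ref count 1, used 1/1) -> match (matches: 3)
  'cat' -> in reference (ref count 2, used 1/2) -> match (matches: 4)
  'writes' -> ref count 1 already used up (1/1) -> clipped, no match (matches: 4)
Clipped matches: 4, Candidate length: 9
Precision = 4/9

4/9


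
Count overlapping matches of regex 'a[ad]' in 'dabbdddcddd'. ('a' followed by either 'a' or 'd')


Pattern: a[ad] means 'a' followed by either 'a' or 'd'.
Scanning 'dabbdddcddd' position-by-position:
  Pos 0: window 'da' -> no
  Pos 1: window 'ab' -> no
  Pos 2: window 'bb' -> no
  Pos 3: window 'bd' -> no
  Pos 4: window 'dd' -> no
  Pos 5: window 'dd' -> no
  Pos 6: window 'dc' -> no
  Pos 7: window 'cd' -> no
  Pos 8: window 'dd' -> no
  Pos 9: window 'dd' -> no
  Pos 10: window 'd' -> no
Total matches: 0

0


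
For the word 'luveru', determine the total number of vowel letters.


Scanning each character of 'luveru':
  Position 1: 'l' -> consonant (running count: 0)
  Position 2: 'u' -> vowel (running count: 1)
  Position 3: 'v' -> consonant (running count: 1)
  Position 4: 'e' -> vowel (running count: 2)
  Position 5: 'r' -> consonant (running count: 2)
  Position 6: 'u' -> vowel (running count: 3)
Total vowels: 3

3


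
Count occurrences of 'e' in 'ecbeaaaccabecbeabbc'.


Scanning 'ecbeaaaccabecbeabbc' for 'e':
  Position 0: 'e' -> MATCH (count: 1)
  Position 3: 'e' -> MATCH (count: 2)
  Position 11: 'e' -> MATCH (count: 3)
  Position 14: 'e' -> MATCH (count: 4)
Total occurrences of 'e': 4

4


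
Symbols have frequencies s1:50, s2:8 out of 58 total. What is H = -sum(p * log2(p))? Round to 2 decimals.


Computing entropy H = -sum(p_i * log2(p_i)):
  s1: p = 50/58 = 0.8621, -p*log2(p) = 0.1846
  s2: p = 8/58 = 0.1379, -p*log2(p) = 0.3942
H = sum of terms = 0.5788
Rounded to 2 decimals: 0.58

0.58


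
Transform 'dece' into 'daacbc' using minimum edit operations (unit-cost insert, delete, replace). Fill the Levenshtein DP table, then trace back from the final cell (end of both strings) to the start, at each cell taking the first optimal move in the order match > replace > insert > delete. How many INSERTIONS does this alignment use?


Edit distance = 4. Backtracking from cell (4, 6) with preference match > replace > insert > delete,
then listing the resulting alignment 'dece' -> 'daacbc' left to right:
  Step 1: keep 'd'
  Step 2: insert 'a' [insertion #1]
  Step 3: replace e->a
  Step 4: keep 'c'
  Step 5: insert 'b' [insertion #2]
  Step 6: replace e->c
Total insertions: 2

2


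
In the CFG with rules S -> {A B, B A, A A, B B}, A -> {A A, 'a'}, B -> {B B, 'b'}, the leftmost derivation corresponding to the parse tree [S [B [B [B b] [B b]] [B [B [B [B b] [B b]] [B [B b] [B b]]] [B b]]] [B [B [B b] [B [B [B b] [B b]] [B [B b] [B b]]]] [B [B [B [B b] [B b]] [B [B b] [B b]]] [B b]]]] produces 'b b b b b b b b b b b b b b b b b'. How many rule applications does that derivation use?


Every bracketed nonterminal node [X ...] in the tree is produced by exactly one rule application.
Reading the tree off as a leftmost derivation:
  Step 1: S  =>  B B   (applied S -> B B)
  Step 2: B B  =>  B B B   (applied B -> B B)
  Step 3: B B B  =>  B B B B   (applied B -> B B)
  Step 4: B B B B  =>  b B B B   (applied B -> b)
  Step 5: b B B B  =>  b b B B   (applied B -> b)
  Step 6: b b B B  =>  b b B B B   (applied B -> B B)
  Step 7: b b B B B  =>  b b B B B B   (applied B -> B B)
  Step 8: b b B B B B  =>  b b B B B B B   (applied B -> B B)
  Step 9: b b B B B B B  =>  b b b B B B B   (applied B -> b)
  Step 10: b b b B B B B  =>  b b b b B B B   (applied B -> b)
  Step 11: b b b b B B B  =>  b b b b B B B B   (applied B -> B B)
  Step 12: b b b b B B B B  =>  b b b b b B B B   (applied B -> b)
  Step 13: b b b b b B B B  =>  b b b b b b B B   (applied B -> b)
  Step 14: b b b b b b B B  =>  b b b b b b b B   (applied B -> b)
  Step 15: b b b b b b b B  =>  b b b b b b b B B   (applied B -> B B)
  Step 16: b b b b b b b B B  =>  b b b b b b b B B B   (applied B -> B B)
  Step 17: b b b b b b b B B B  =>  b b b b b b b b B B   (applied B -> b)
  Step 18: b b b b b b b b B B  =>  b b b b b b b b B B B   (applied B -> B B)
  Step 19: b b b b b b b b B B B  =>  b b b b b b b b B B B B   (applied B -> B B)
  Step 20: b b b b b b b b B B B B  =>  b b b b b b b b b B B B   (applied B -> b)
  Step 21: b b b b b b b b b B B B  =>  b b b b b b b b b b B B   (applied B -> b)
  Step 22: b b b b b b b b b b B B  =>  b b b b b b b b b b B B B   (applied B -> B B)
  Step 23: b b b b b b b b b b B B B  =>  b b b b b b b b b b b B B   (applied B -> b)
  Step 24: b b b b b b b b b b b B B  =>  b b b b b b b b b b b b B   (applied B -> b)
  Step 25: b b b b b b b b b b b b B  =>  b b b b b b b b b b b b B B   (applied B -> B B)
  Step 26: b b b b b b b b b b b b B B  =>  b b b b b b b b b b b b B B B   (applied B -> B B)
  Step 27: b b b b b b b b b b b b B B B  =>  b b b b b b b b b b b b B B B B   (applied B -> B B)
  Step 28: b b b b b b b b b b b b B B B B  =>  b b b b b b b b b b b b b B B B   (applied B -> b)
  Step 29: b b b b b b b b b b b b b B B B  =>  b b b b b b b b b b b b b b B B   (applied B -> b)
  Step 30: b b b b b b b b b b b b b b B B  =>  b b b b b b b b b b b b b b B B B   (applied B -> B B)
  Step 31: b b b b b b b b b b b b b b B B B  =>  b b b b b b b b b b b b b b b B B   (applied B -> b)
  Step 32: b b b b b b b b b b b b b b b B B  =>  b b b b b b b b b b b b b b b b B   (applied B -> b)
  Step 33: b b b b b b b b b b b b b b b b B  =>  b b b b b b b b b b b b b b b b b   (applied B -> b)
Final yield: b b b b b b b b b b b b b b b b b
Total rewrite steps: 33

33
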